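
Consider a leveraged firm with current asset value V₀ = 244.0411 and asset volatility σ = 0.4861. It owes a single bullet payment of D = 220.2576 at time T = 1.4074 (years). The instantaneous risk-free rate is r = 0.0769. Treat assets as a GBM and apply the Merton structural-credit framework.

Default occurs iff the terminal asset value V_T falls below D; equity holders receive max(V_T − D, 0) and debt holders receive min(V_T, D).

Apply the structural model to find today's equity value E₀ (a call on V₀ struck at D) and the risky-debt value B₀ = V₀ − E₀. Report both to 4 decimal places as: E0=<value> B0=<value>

E0=76.5077 B0=167.5334

Equity is a call on the firm's assets struck at D = 220.2576:
d₁ = [ln(V₀/D) + (r + σ²/2)T] / (σ√T)
   = [ln(244.0411/220.2576) + (0.0769 + 0.5·0.4861²)·1.4074] / (0.4861·√1.4074)
   = [0.102539 + 0.274509] / 0.576679 = 0.653825
d₂ = d₁ − σ√T = 0.653825 − 0.576679 = 0.077146
N(d₁) = 0.743388,  N(d₂) = 0.530746,  e^(−rT) = 0.897422
E₀ = V₀·N(d₁) − D·e^(−rT)·N(d₂)
   = 244.0411·0.743388 − 220.2576·0.897422·0.530746 = 76.507738
B₀ = V₀ − E₀ = 244.0411 − 76.507738 = 167.533362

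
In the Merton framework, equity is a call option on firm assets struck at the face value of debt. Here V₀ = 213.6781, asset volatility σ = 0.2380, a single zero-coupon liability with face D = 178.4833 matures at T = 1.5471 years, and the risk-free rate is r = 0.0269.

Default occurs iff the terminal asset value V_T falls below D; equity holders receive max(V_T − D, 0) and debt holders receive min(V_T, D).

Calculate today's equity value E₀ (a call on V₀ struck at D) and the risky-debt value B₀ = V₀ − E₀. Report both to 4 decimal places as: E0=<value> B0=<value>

Work the structural quantities from V₀ = 213.6781 against face 178.4833:
d₁ = [ln(V₀/D) + (r + σ²/2)T] / (σ√T)
   = [ln(213.6781/178.4833) + (0.0269 + 0.5·0.2380²)·1.5471] / (0.2380·√1.5471)
   = [0.179976 + 0.085434] / 0.296030 = 0.896562
d₂ = d₁ − σ√T = 0.896562 − 0.296030 = 0.600532
N(d₁) = 0.815024,  N(d₂) = 0.725924,  e^(−rT) = 0.959237
E₀ = V₀·N(d₁) − D·e^(−rT)·N(d₂)
   = 213.6781·0.815024 − 178.4833·0.959237·0.725924 = 49.868847
B₀ = V₀ − E₀ = 213.6781 − 49.868847 = 163.809253

E0=49.8688 B0=163.8093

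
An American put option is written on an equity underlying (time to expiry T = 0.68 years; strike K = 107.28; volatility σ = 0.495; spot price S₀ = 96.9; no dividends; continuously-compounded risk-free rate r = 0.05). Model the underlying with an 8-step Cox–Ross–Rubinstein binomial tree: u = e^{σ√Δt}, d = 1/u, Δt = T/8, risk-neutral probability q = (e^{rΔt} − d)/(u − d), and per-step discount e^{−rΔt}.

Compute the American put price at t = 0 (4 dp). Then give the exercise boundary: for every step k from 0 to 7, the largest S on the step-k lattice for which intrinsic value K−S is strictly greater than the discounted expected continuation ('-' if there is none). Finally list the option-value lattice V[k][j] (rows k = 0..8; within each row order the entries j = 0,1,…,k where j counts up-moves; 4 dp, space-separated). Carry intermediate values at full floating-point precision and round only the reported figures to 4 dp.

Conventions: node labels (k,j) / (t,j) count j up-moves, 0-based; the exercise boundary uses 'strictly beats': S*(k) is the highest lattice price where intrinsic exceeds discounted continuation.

Δt=0.08500  u=1.15525  d=0.86561  q=0.47869  discount=0.99576
step 8 (expiry): payoffs max(K−S,0) = 76.7365 66.5167 52.8772 34.6740 10.3800 0.0000 0.0000 0.0000 0.0000
step 7: (k=7,j=0): S=35.2853, K−S=71.9947, hold=71.5397 ⇒ V=71.9947 exercise | (k=7,j=1): S=47.0918, K−S=60.1882, hold=59.7332 ⇒ V=60.1882 exercise | (k=7,j=2): S=62.8488, K−S=44.4312, hold=43.9763 ⇒ V=44.4312 exercise | (k=7,j=3): S=83.8780, K−S=23.4020, hold=22.9470 ⇒ V=23.4020 exercise | (k=7,j=4): S=111.9436, K−S=0.0000, hold=5.3883 ⇒ V=5.3883 continue | (k=7,j=5): S=149.4001, K−S=0.0000, hold=0.0000 ⇒ V=0.0000 continue | (k=7,j=6): S=199.3894, K−S=0.0000, hold=0.0000 ⇒ V=0.0000 continue | (k=7,j=7): S=266.1053, K−S=0.0000, hold=0.0000 ⇒ V=0.0000 continue  boundary S*=83.8780
step 6: (k=6,j=0): S=40.7633, K−S=66.5167, hold=66.0617 ⇒ V=66.5167 exercise | (k=6,j=1): S=54.4028, K−S=52.8772, hold=52.4222 ⇒ V=52.8772 exercise | (k=6,j=2): S=72.6060, K−S=34.6740, hold=34.2190 ⇒ V=34.6740 exercise | (k=6,j=3): S=96.9000, K−S=10.3800, hold=14.7164 ⇒ V=14.7164 continue | (k=6,j=4): S=129.3228, K−S=0.0000, hold=2.7971 ⇒ V=2.7971 continue | (k=6,j=5): S=172.5943, K−S=0.0000, hold=0.0000 ⇒ V=0.0000 continue | (k=6,j=6): S=230.3445, K−S=0.0000, hold=0.0000 ⇒ V=0.0000 continue  boundary S*=72.6060
step 5: (k=5,j=0): S=47.0918, K−S=60.1882, hold=59.7332 ⇒ V=60.1882 exercise | (k=5,j=1): S=62.8488, K−S=44.4312, hold=43.9763 ⇒ V=44.4312 exercise | (k=5,j=2): S=83.8780, K−S=23.4020, hold=25.0140 ⇒ V=25.0140 continue | (k=5,j=3): S=111.9436, K−S=0.0000, hold=8.9725 ⇒ V=8.9725 continue | (k=5,j=4): S=149.4001, K−S=0.0000, hold=1.4520 ⇒ V=1.4520 continue | (k=5,j=5): S=199.3894, K−S=0.0000, hold=0.0000 ⇒ V=0.0000 continue  boundary S*=62.8488
step 4: (k=4,j=0): S=54.4028, K−S=52.8772, hold=52.4222 ⇒ V=52.8772 exercise | (k=4,j=1): S=72.6060, K−S=34.6740, hold=34.9874 ⇒ V=34.9874 continue | (k=4,j=2): S=96.9000, K−S=10.3800, hold=17.2616 ⇒ V=17.2616 continue | (k=4,j=3): S=129.3228, K−S=0.0000, hold=5.3497 ⇒ V=5.3497 continue | (k=4,j=4): S=172.5943, K−S=0.0000, hold=0.7537 ⇒ V=0.7537 continue  boundary S*=54.4028
step 3: (k=3,j=0): S=62.8488, K−S=44.4312, hold=44.1256 ⇒ V=44.4312 exercise | (k=3,j=1): S=83.8780, K−S=23.4020, hold=26.3899 ⇒ V=26.3899 continue | (k=3,j=2): S=111.9436, K−S=0.0000, hold=11.5105 ⇒ V=11.5105 continue | (k=3,j=3): S=149.4001, K−S=0.0000, hold=3.1363 ⇒ V=3.1363 continue  boundary S*=62.8488
step 2: (k=2,j=0): S=72.6060, K−S=34.6740, hold=35.6432 ⇒ V=35.6432 continue | (k=2,j=1): S=96.9000, K−S=10.3800, hold=19.1856 ⇒ V=19.1856 continue | (k=2,j=2): S=129.3228, K−S=0.0000, hold=7.4701 ⇒ V=7.4701 continue  boundary S*=-
step 1: (k=1,j=0): S=83.8780, K−S=23.4020, hold=27.6474 ⇒ V=27.6474 continue | (k=1,j=1): S=111.9436, K−S=0.0000, hold=13.5199 ⇒ V=13.5199 continue  boundary S*=-
step 0: (k=0,j=0): S=96.9000, K−S=10.3800, hold=20.7962 ⇒ V=20.7962 continue  boundary S*=-

price = 20.7962
boundary = - - - 62.8488 54.4028 62.8488 72.6060 83.8780
tree:
20.7962
27.6474 13.5199
35.6432 19.1856 7.4701
44.4312 26.3899 11.5105 3.1363
52.8772 34.9874 17.2616 5.3497 0.7537
60.1882 44.4312 25.0140 8.9725 1.4520 0.0000
66.5167 52.8772 34.6740 14.7164 2.7971 0.0000 0.0000
71.9947 60.1882 44.4312 23.4020 5.3883 0.0000 0.0000 0.0000
76.7365 66.5167 52.8772 34.6740 10.3800 0.0000 0.0000 0.0000 0.0000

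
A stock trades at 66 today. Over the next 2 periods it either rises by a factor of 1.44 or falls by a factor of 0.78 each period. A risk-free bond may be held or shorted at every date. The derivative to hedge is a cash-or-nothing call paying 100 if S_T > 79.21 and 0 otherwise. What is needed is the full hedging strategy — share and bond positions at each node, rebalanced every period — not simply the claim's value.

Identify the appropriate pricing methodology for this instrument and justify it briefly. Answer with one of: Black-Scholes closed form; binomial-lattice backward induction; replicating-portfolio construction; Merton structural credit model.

framework: replicating-portfolio construction

Key observation: since the answer must list Δ and B at each node of the 1.44/0.78 lattice on 66, the replicating-portfolio method — solving the two-state system at every node — is the one that applies.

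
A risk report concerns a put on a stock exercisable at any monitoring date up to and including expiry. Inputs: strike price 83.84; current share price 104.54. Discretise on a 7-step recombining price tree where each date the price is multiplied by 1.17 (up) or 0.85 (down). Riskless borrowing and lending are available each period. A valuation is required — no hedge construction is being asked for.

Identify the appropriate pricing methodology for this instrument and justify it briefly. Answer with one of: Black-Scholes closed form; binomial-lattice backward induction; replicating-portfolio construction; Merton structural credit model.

framework: binomial-lattice backward induction

Key observation: the defining feature is the embedded early-exercise option across 7 discrete dates on the spot-104.54 tree; pricing the strike-83.84 put means working backward with an exercise test at every node.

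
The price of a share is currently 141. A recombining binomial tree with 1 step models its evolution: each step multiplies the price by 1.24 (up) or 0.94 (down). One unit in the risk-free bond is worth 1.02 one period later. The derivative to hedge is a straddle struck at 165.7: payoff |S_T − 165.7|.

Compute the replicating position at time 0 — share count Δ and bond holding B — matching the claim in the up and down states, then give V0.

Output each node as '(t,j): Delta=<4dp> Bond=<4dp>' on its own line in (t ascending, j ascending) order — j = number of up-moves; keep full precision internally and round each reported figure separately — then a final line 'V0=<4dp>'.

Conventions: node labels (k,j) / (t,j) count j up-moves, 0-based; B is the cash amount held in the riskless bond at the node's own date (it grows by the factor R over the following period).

Since d<R<u, set p* = (R−d)/(u−d) = 0.2667; price each node as the discounted p*-expectation of its children.
Expiry values: V(1,0)=33.1600, V(1,1)=9.1400
  t=0,j=0: stock 141.0000 → up 174.8400 (V=9.1400), down 132.5400 (V=33.1600). Price 26.2301; hedge Δ=-0.5678, bond B=106.2967.
Sanity check at the root: Δ(0,0)·S0 + B(0,0) reproduces V0 = 26.2301.

(0,0): Delta=-0.5678 Bond=106.2967
V0=26.2301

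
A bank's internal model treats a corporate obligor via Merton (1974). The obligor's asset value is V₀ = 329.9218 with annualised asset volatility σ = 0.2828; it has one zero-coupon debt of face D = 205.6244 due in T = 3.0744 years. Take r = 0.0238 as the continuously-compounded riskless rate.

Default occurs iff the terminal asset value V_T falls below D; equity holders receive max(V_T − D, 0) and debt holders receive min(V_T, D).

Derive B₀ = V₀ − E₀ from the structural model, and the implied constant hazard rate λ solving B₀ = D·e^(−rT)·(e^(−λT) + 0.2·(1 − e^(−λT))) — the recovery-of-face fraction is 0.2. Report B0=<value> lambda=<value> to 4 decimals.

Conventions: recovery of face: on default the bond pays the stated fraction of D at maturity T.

B0=182.7597 lambda=0.0183

With assets at 329.9218 and a single debt payment of 205.6244 at 3.0744 years:
d₁ = [ln(V₀/D) + (r + σ²/2)T] / (σ√T)
   = [ln(329.9218/205.6244) + (0.0238 + 0.5·0.2828²)·3.0744] / (0.2828·√3.0744)
   = [0.472804 + 0.196110] / 0.495861 = 1.348996
d₂ = d₁ − σ√T = 1.348996 − 0.495861 = 0.853136
N(d₁) = 0.911331,  N(d₂) = 0.803208,  e^(−rT) = 0.929442
E₀ = V₀·N(d₁) − D·e^(−rT)·N(d₂)
   = 329.9218·0.911331 − 205.6244·0.929442·0.803208 = 147.162057
B₀ = V₀ − E₀ = 329.9218 − 147.162057 = 182.759743
e^(−λT) = (B₀·e^(rT)/D − 0.2)/(1 − 0.2) = (182.7597·1.075914/205.6244 − 0.2)/0.8 = 0.94534547
λ = −ln(0.94534547)/3.0744 = 0.018282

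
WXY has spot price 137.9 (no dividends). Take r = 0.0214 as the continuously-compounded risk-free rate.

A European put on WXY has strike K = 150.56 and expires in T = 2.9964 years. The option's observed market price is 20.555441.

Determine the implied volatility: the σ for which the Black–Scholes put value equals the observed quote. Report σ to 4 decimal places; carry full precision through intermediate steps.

sigma = 0.1966

At σ = 0.1966 the Black–Scholes value reproduces the quote:
σ√T = 0.1966·√2.9964 = 0.340317
d₁ = (ln(S/K) + (r+σ²/2)T) / (σ√T) = (ln(137.9/150.56) + (0.0214+0.1966²/2)·2.9964) / 0.340317 = (-0.087833 + 0.122031) / 0.340317 = 0.100488
d₂ = d₁ − σ√T = 0.100488 − 0.340317 = -0.239829
e^{−rT} = 0.937890
N(−d₁) = 0.459978,  N(−d₂) = 0.594768
V = K·e^{−rT}·N(−d₂) − S·N(−d₁) = 83.986457 − 63.431016 = 20.555441 (the observed quote) — the price is monotone increasing in volatility, hence this σ is the only solution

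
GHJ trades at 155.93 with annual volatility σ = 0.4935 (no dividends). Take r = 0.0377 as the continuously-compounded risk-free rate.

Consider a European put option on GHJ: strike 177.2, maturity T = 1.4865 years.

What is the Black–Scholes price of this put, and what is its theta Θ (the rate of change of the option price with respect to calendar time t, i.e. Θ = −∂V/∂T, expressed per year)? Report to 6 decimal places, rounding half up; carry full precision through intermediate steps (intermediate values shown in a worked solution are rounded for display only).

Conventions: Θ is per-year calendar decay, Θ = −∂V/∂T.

σ√T = 0.4935·√1.4865 = 0.601686
d₁ = (ln(S/K) + (r+σ²/2)T) / (σ√T) = (ln(155.93/177.2) + (0.0377+0.4935²/2)·1.4865) / 0.601686 = (-0.127872 + 0.237054) / 0.601686 = 0.181460
d₂ = d₁ − σ√T = 0.181460 − 0.601686 = -0.420225
e^{−rT} = 0.945500
N(−d₁) = 0.428003,  N(−d₂) = 0.662840
Put price V = K·e^{−rT}·N(−d₂) − S·N(−d₁) = 111.053908 − 66.738538 = 44.315371
φ(d₁) = (1/√(2π))·e^{−d₁²/2} = 0.392428
Θ = −S·φ(d₁)·σ/(2√T) + r·K·e^{−rT}·N(−d₂) = −12.384095 + 4.186732 = -8.197362

price = 44.315371
Θ = -8.197362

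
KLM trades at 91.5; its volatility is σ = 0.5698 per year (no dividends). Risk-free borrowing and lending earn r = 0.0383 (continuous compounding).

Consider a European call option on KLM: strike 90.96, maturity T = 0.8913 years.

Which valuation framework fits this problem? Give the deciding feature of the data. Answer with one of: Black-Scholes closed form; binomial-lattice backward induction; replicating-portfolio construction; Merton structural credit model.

Key observation: a European claim on KLM (strike 90.96) — a lognormal (GBM) underlying with constant rate and volatility — has an exact closed-form value; no lattice or capital structure is involved.

framework: Black-Scholes closed form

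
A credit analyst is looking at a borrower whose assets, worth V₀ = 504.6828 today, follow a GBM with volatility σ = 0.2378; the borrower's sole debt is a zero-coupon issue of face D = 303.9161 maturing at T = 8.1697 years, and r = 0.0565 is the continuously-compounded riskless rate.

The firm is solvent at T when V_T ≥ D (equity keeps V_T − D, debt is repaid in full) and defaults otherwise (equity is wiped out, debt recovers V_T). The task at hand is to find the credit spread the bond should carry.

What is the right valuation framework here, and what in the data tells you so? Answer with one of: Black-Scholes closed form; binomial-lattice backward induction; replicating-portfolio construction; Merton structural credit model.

Key observation: assets follow a GBM and default happens iff V_T < 303.9161; valuing claims on that split (equity as a call, risky debt as the residual) is the structural model's definition.

framework: Merton structural credit model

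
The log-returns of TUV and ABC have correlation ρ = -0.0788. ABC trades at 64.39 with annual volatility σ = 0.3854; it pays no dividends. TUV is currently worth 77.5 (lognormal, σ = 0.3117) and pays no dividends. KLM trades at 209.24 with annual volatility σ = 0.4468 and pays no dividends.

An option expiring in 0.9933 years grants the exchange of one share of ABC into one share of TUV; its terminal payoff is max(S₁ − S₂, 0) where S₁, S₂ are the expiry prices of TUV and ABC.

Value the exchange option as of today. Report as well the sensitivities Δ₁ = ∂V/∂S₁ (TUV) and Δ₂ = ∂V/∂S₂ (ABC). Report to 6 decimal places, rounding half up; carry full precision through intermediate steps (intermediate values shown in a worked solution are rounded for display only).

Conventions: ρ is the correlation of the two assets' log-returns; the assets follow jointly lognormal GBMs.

σ_eff = √(σ₁² + σ₂² − 2ρσ₁σ₂) = √(0.3117² + 0.3854² − 2·-0.0788·0.3117·0.3854) = 0.514415
d₁ = (ln(S₁/S₂) + (q₂ − q₁ + σ_eff²/2)T) / (σ_eff√T) = (ln(77.5/64.39) + (0.0 − 0.0 + 0.132311)·0.9933) / 0.512688 = 0.617811
d₂ = d₁ − σ_eff√T = 0.617811 − 0.512688 = 0.105122
N(d₁) = 0.731650,  N(d₂) = 0.541861
V = S₁·e^{−q₁T}·N(d₁) − S₂·e^{−q₂T}·N(d₂) = 56.702865 − 34.890400 = 21.812466
Key observation: r never enters — measured in units of ABC, the claim is a call on S₁/S₂ struck at 1, so only the dividend yields and σ_eff matter.
Δ₁ = e^{−q₁T}·N(d₁) = 0.731650;  Δ₂ = −e^{−q₂T}·N(d₂) = -0.541861

exchange price = 21.812466
Δ1 = 0.731650
Δ2 = -0.541861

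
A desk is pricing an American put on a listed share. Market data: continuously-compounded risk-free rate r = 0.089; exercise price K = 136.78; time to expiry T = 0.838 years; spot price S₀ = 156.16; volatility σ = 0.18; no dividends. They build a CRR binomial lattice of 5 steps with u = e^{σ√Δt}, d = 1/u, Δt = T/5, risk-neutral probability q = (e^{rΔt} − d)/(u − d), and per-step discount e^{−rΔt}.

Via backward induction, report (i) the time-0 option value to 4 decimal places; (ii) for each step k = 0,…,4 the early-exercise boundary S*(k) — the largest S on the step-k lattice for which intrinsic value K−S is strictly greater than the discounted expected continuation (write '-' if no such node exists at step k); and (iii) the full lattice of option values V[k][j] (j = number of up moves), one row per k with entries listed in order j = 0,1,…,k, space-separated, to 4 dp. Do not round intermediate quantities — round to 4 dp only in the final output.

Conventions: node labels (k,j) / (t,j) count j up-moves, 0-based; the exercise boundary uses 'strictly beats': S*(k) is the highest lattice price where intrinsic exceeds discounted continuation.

price = 1.3681
boundary = - - - 125.1873 116.2939
tree:
1.3681
2.8733 0.3288
5.8795 0.8012 0.0000
11.5927 1.9523 0.0000 0.0000
20.4861 4.7573 0.0000 0.0000 0.0000
28.7477 11.5927 0.0000 0.0000 0.0000 0.0000

Δt=0.16760, u=1.07647, d=0.92896, q=0.58346, disc=e^(-rΔt)=0.98519
k=5 terminal: V=max(K-S,0) → 28.7477 11.5927 0.0000 0.0000 0.0000 0.0000
k=4: j=0 S=116.2939 intr=20.4861 cont=18.4610 V=20.4861[EX]; j=1 S=134.7607 intr=2.0193 cont=4.7573 V=4.7573[hold]; j=2 S=156.1600 intr=0.0000 cont=0.0000 V=0.0000[hold]; j=3 S=180.9574 intr=0.0000 cont=0.0000 V=0.0000[hold]; j=4 S=209.6924 intr=0.0000 cont=0.0000 V=0.0000[hold]  S*(4)=116.2939
k=3: j=0 S=125.1873 intr=11.5927 cont=11.1415 V=11.5927[EX]; j=1 S=145.0663 intr=0.0000 cont=1.9523 V=1.9523[hold]; j=2 S=168.1021 intr=0.0000 cont=0.0000 V=0.0000[hold]; j=3 S=194.7958 intr=0.0000 cont=0.0000 V=0.0000[hold]  S*(3)=125.1873
k=2: j=0 S=134.7607 intr=2.0193 cont=5.8795 V=5.8795[hold]; j=1 S=156.1600 intr=0.0000 cont=0.8012 V=0.8012[hold]; j=2 S=180.9574 intr=0.0000 cont=0.0000 V=0.0000[hold]  S*(2)=-
k=1: j=0 S=145.0663 intr=0.0000 cont=2.8733 V=2.8733[hold]; j=1 S=168.1021 intr=0.0000 cont=0.3288 V=0.3288[hold]  S*(1)=-
k=0: j=0 S=156.1600 intr=0.0000 cont=1.3681 V=1.3681[hold]  S*(0)=-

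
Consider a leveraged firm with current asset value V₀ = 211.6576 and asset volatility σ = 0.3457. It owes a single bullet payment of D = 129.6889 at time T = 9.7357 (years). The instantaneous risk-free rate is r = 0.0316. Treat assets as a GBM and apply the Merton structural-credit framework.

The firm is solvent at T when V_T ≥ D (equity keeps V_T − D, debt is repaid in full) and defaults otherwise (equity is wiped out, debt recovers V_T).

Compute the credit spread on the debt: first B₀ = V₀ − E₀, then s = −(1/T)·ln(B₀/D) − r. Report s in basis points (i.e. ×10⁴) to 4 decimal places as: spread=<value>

With assets at 211.6576 and a single debt payment of 129.6889 at 9.7357 years:
d₁ = [ln(V₀/D) + (r + σ²/2)T] / (σ√T)
   = [ln(211.6576/129.6889) + (0.0316 + 0.5·0.3457²)·9.7357] / (0.3457·√9.7357)
   = [0.489831 + 0.889398] / 1.078656 = 1.278655
d₂ = d₁ − σ√T = 1.278655 − 1.078656 = 0.199999
N(d₁) = 0.899491,  N(d₂) = 0.579259,  e^(−rT) = 0.735174
E₀ = V₀·N(d₁) − D·e^(−rT)·N(d₂)
   = 211.6576·0.899491 − 129.6889·0.735174·0.579259 = 135.155202
B₀ = V₀ − E₀ = 211.6576 − 135.155202 = 76.502398
spread = −(1/T)·ln(B₀/D) − r = −(1/9.7357)·ln(76.502398/129.6889) − 0.0316 = 0.02261453
in basis points: 0.02261453 × 10⁴ = 226.1453 bp

spread=226.1453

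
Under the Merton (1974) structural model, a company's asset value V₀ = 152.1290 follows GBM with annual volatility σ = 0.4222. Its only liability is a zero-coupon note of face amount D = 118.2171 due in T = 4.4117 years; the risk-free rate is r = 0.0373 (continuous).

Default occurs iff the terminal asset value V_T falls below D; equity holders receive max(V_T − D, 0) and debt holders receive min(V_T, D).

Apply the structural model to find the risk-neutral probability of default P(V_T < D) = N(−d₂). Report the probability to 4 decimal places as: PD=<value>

PD=0.4894

Apply the equity-as-call identities (strike 118.2171, horizon 4.4117 years):
d₁ = [ln(V₀/D) + (r + σ²/2)T] / (σ√T)
   = [ln(152.1290/118.2171) + (0.0373 + 0.5·0.4222²)·4.4117] / (0.4222·√4.4117)
   = [0.252206 + 0.557755] / 0.886791 = 0.913362
d₂ = d₁ − σ√T = 0.913362 − 0.886791 = 0.026572
risk-neutral PD = N(−d₂) = N(-0.026572) = 0.489401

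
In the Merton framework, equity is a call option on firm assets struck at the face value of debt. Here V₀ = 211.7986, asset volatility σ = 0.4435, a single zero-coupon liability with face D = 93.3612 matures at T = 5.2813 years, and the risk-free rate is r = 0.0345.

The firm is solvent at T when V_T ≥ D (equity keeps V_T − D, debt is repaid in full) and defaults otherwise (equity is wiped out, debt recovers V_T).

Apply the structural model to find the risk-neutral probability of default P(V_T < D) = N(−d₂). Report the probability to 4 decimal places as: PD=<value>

PD=0.3181

Apply the equity-as-call identities (strike 93.3612, horizon 5.2813 years):
d₁ = [ln(V₀/D) + (r + σ²/2)T] / (σ√T)
   = [ln(211.7986/93.3612) + (0.0345 + 0.5·0.4435²)·5.2813] / (0.4435·√5.2813)
   = [0.819160 + 0.701600] / 1.019211 = 1.492096
d₂ = d₁ − σ√T = 1.492096 − 1.019211 = 0.472885
risk-neutral PD = N(−d₂) = N(-0.472885) = 0.318148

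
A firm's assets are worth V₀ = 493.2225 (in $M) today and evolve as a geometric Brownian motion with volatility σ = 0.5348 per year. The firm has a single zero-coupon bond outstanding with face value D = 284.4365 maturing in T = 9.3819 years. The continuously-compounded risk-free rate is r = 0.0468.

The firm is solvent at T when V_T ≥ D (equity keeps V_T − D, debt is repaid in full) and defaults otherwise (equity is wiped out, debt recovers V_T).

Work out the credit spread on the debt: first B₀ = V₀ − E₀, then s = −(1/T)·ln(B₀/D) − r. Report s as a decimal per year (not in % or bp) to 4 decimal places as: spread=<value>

Equity is a call on the firm's assets struck at D = 284.4365:
d₁ = [ln(V₀/D) + (r + σ²/2)T] / (σ√T)
   = [ln(493.2225/284.4365) + (0.0468 + 0.5·0.5348²)·9.3819] / (0.5348·√9.3819)
   = [0.550450 + 1.780736] / 1.638086 = 1.423116
d₂ = d₁ − σ√T = 1.423116 − 1.638086 = -0.214970
N(d₁) = 0.922649,  N(d₂) = 0.414895,  e^(−rT) = 0.644634
E₀ = V₀·N(d₁) − D·e^(−rT)·N(d₂)
   = 493.2225·0.922649 − 284.4365·0.644634·0.414895 = 378.997020
B₀ = V₀ − E₀ = 493.2225 − 378.997020 = 114.225480
spread = −(1/T)·ln(B₀/D) − r = −(1/9.3819)·ln(114.225480/284.4365) − 0.0468 = 0.05044423

spread=0.0504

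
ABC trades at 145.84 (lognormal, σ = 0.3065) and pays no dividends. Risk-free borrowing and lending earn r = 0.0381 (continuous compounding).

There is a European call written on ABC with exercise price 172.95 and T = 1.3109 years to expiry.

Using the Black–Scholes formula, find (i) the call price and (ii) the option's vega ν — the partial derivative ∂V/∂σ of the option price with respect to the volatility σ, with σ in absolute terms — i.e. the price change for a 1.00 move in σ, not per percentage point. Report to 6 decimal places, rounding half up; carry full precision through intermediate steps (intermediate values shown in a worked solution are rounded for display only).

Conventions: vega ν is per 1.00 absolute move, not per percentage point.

price = 13.520389
ν = 65.680912

σ√T = 0.3065·√1.3109 = 0.350926
d₁ = (ln(S/K) + (r+σ²/2)T) / (σ√T) = (ln(145.84/172.95) + (0.0381+0.3065²/2)·1.3109) / 0.350926 = (-0.170492 + 0.111520) / 0.350926 = -0.168049
d₂ = d₁ − σ√T = -0.168049 − 0.350926 = -0.518975
e^{−rT} = 0.951281
N(d₁) = 0.433272,  N(d₂) = 0.301889
Call price V = S·N(d₁) − K·e^{−rT}·N(d₂) = 63.188451 − 49.668062 = 13.520389
φ(d₁) = (1/√(2π))·e^{−d₁²/2} = 0.393349
ν = S·φ(d₁)·√T = 65.680912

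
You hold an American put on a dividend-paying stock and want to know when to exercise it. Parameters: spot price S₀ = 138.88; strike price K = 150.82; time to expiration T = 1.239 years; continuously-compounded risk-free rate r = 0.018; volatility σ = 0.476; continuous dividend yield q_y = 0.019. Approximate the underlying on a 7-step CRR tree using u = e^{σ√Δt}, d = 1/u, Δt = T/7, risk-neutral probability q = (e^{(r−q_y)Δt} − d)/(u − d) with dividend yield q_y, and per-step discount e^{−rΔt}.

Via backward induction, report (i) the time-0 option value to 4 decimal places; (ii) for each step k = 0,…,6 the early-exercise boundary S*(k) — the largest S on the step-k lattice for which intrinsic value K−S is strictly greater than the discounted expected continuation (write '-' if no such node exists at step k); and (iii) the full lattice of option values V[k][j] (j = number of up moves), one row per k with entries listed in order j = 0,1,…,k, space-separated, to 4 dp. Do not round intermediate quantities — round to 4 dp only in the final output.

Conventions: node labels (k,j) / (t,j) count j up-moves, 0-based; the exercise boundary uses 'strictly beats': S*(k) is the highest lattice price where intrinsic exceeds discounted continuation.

price = 36.7095
boundary = - - - - 62.3380 76.1596 93.0457
tree:
36.7095
48.2035 22.9025
61.2775 32.5446 11.2642
75.1014 44.7934 17.7844 3.3641
88.4820 59.2580 27.4081 6.1323 0.0000
99.7952 74.6604 40.8278 11.1784 0.0000 0.0000
109.0553 88.4820 57.7743 20.3768 0.0000 0.0000 0.0000
116.6348 99.7952 74.6604 37.1442 0.0000 0.0000 0.0000 0.0000

params: Δt=0.17700 u=1.22172 d=0.81852 q=0.44966 e^(-rΔt)=0.99682
t_7 payoffs: 116.6348 99.7952 74.6604 37.1442 0.0000 0.0000 0.0000 0.0000
t_6: node(6,0) S=41.7647 payoff=109.0553 vs cont=108.7158 → 109.0553 [stop]  node(6,1) S=62.3380 payoff=88.4820 vs cont=88.2115 → 88.4820 [stop]  node(6,2) S=93.0457 payoff=57.7743 vs cont=57.6069 → 57.7743 [stop]  node(6,3) S=138.8800 payoff=11.9400 vs cont=20.3768 → 20.3768 [wait]  node(6,4) S=207.2923 payoff=0.0000 vs cont=0.0000 → 0.0000 [wait]  node(6,5) S=309.4044 payoff=0.0000 vs cont=0.0000 → 0.0000 [wait]  node(6,6) S=461.8169 payoff=0.0000 vs cont=0.0000 → 0.0000 [wait]  ⇒ S*(6)=93.0457
t_5: node(5,0) S=51.0248 payoff=99.7952 vs cont=99.4868 → 99.7952 [stop]  node(5,1) S=76.1596 payoff=74.6604 vs cont=74.4363 → 74.6604 [stop]  node(5,2) S=113.6758 payoff=37.1442 vs cont=40.8278 → 40.8278 [wait]  node(5,3) S=169.6725 payoff=0.0000 vs cont=11.1784 → 11.1784 [wait]  node(5,4) S=253.2531 payoff=0.0000 vs cont=0.0000 → 0.0000 [wait]  node(5,5) S=378.0055 payoff=0.0000 vs cont=0.0000 → 0.0000 [wait]  ⇒ S*(5)=76.1596
t_4: node(4,0) S=62.3380 payoff=88.4820 vs cont=88.2115 → 88.4820 [stop]  node(4,1) S=93.0457 payoff=57.7743 vs cont=59.2580 → 59.2580 [wait]  node(4,2) S=138.8800 payoff=11.9400 vs cont=27.4081 → 27.4081 [wait]  node(4,3) S=207.2923 payoff=0.0000 vs cont=6.1323 → 6.1323 [wait]  node(4,4) S=309.4044 payoff=0.0000 vs cont=0.0000 → 0.0000 [wait]  ⇒ S*(4)=62.3380
t_3: node(3,0) S=76.1596 payoff=74.6604 vs cont=75.1014 → 75.1014 [wait]  node(3,1) S=113.6758 payoff=37.1442 vs cont=44.7934 → 44.7934 [wait]  node(3,2) S=169.6725 payoff=0.0000 vs cont=17.7844 → 17.7844 [wait]  node(3,3) S=253.2531 payoff=0.0000 vs cont=3.3641 → 3.3641 [wait]  ⇒ S*(3)=-
t_2: node(2,0) S=93.0457 payoff=57.7743 vs cont=61.2775 → 61.2775 [wait]  node(2,1) S=138.8800 payoff=11.9400 vs cont=32.5446 → 32.5446 [wait]  node(2,2) S=207.2923 payoff=0.0000 vs cont=11.2642 → 11.2642 [wait]  ⇒ S*(2)=-
t_1: node(1,0) S=113.6758 payoff=37.1442 vs cont=48.2035 → 48.2035 [wait]  node(1,1) S=169.6725 payoff=0.0000 vs cont=22.9025 → 22.9025 [wait]  ⇒ S*(1)=-
t_0: node(0,0) S=138.8800 payoff=11.9400 vs cont=36.7095 → 36.7095 [wait]  ⇒ S*(0)=-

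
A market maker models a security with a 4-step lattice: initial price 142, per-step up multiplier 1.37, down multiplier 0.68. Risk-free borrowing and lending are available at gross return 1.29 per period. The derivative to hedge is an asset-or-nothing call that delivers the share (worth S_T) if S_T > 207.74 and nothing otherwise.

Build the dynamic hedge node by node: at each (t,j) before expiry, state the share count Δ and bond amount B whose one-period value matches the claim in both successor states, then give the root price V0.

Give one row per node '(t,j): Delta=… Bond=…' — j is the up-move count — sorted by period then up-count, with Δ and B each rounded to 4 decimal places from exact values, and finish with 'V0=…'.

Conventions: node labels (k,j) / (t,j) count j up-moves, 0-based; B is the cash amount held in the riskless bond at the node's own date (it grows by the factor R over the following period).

(0,0): Delta=1.1485 Bond=-24.0206
(1,0): Delta=1.7502 Bond=-89.0863
(1,1): Delta=1.1094 Bond=-23.3669
(2,0): Delta=0.0000 Bond=0.0000
(2,1): Delta=1.8642 Bond=-129.9930
(2,2): Delta=1.0602 Bond=-17.0483
(3,0): Delta=0.0000 Bond=0.0000
(3,1): Delta=0.0000 Bond=0.0000
(3,2): Delta=1.9855 Bond=-189.6833
(3,3): Delta=1.0000 Bond=0.0000
V0=139.0710

Risk-neutral probability p* = (R−d)/(u−d) = (1.29−0.68)/(1.37−0.68) = 0.8841.
Terminal payoffs: V(4,0)=0.0000, V(4,1)=0.0000, V(4,2)=0.0000, V(4,3)=248.2898, V(4,4)=500.2310
Node (3,0) S=44.6493: V=(p*·0.0000+(1−p*)·0.0000)/1.29=0.0000; Δ=(0.0000−0.0000)/(61.1696−30.3616)=0.0000; B=V−Δ·S=0.0000
Node (3,1) S=89.9553: V=(p*·0.0000+(1−p*)·0.0000)/1.29=0.0000; Δ=(0.0000−0.0000)/(123.2388−61.1696)=0.0000; B=V−Δ·S=0.0000
Node (3,2) S=181.2335: V=(p*·248.2898+(1−p*)·0.0000)/1.29=170.1571; Δ=(248.2898−0.0000)/(248.2898−123.2388)=1.9855; B=V−Δ·S=-189.6833
Node (3,3) S=365.1321: V=(p*·500.2310+(1−p*)·248.2898)/1.29=365.1321; Δ=(500.2310−248.2898)/(500.2310−248.2898)=1.0000; B=V−Δ·S=0.0000
Node (2,0) S=65.6608: V=(p*·0.0000+(1−p*)·0.0000)/1.29=0.0000; Δ=(0.0000−0.0000)/(89.9553−44.6493)=0.0000; B=V−Δ·S=0.0000
Node (2,1) S=132.2872: V=(p*·170.1571+(1−p*)·0.0000)/1.29=116.6114; Δ=(170.1571−0.0000)/(181.2335−89.9553)=1.8642; B=V−Δ·S=-129.9930
Node (2,2) S=266.5198: V=(p*·365.1321+(1−p*)·170.1571)/1.29=265.5243; Δ=(365.1321−170.1571)/(365.1321−181.2335)=1.0602; B=V−Δ·S=-17.0483
Node (1,0) S=96.5600: V=(p*·116.6114+(1−p*)·0.0000)/1.29=79.9157; Δ=(116.6114−0.0000)/(132.2872−65.6608)=1.7502; B=V−Δ·S=-89.0863
Node (1,1) S=194.5400: V=(p*·265.5243+(1−p*)·116.6114)/1.29=192.4489; Δ=(265.5243−116.6114)/(266.5198−132.2872)=1.1094; B=V−Δ·S=-23.3669
Node (0,0) S=142.0000: V=(p*·192.4489+(1−p*)·79.9157)/1.29=139.0710; Δ=(192.4489−79.9157)/(194.5400−96.5600)=1.1485; B=V−Δ·S=-24.0206
Sanity check at the root: Δ(0,0)·S0 + B(0,0) reproduces V0 = 139.0710.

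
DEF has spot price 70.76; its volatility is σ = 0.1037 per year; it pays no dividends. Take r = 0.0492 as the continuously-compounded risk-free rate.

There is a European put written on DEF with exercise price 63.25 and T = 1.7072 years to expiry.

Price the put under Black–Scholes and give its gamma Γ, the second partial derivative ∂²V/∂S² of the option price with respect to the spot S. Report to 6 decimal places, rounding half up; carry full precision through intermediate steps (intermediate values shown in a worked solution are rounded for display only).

σ√T = 0.1037·√1.7072 = 0.135494
d₁ = (ln(S/K) + (r+σ²/2)T) / (σ√T) = (ln(70.76/63.25) + (0.0492+0.1037²/2)·1.7072) / 0.135494 = (0.112199 + 0.093174) / 0.135494 = 1.515727
d₂ = d₁ − σ√T = 1.515727 − 0.135494 = 1.380233
e^{−rT} = 0.919437
N(−d₁) = 0.064794,  N(−d₂) = 0.083758
Put price V = K·e^{−rT}·N(−d₂) − S·N(−d₁) = 4.870864 − 4.584838 = 0.286027
φ(d₁) = (1/√(2π))·e^{−d₁²/2} = 0.126482
Γ = φ(d₁) / (S·σ·√T) = 0.013192

price = 0.286027
Γ = 0.013192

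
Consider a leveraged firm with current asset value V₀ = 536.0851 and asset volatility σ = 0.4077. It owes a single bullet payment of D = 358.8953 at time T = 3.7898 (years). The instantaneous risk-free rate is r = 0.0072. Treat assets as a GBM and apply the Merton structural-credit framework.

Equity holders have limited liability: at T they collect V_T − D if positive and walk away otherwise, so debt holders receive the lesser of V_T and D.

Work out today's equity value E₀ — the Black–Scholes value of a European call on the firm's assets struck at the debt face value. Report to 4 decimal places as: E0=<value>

E0=248.0867

Equity is a call on the firm's assets struck at D = 358.8953:
d₁ = [ln(V₀/D) + (r + σ²/2)T] / (σ√T)
   = [ln(536.0851/358.8953) + (0.0072 + 0.5·0.4077²)·3.7898] / (0.4077·√3.7898)
   = [0.401262 + 0.342255] / 0.793686 = 0.936790
d₂ = d₁ − σ√T = 0.936790 − 0.793686 = 0.143104
N(d₁) = 0.825567,  N(d₂) = 0.556896,  e^(−rT) = 0.973082
E₀ = V₀·N(d₁) − D·e^(−rT)·N(d₂)
   = 536.0851·0.825567 − 358.8953·0.973082·0.556896 = 248.086654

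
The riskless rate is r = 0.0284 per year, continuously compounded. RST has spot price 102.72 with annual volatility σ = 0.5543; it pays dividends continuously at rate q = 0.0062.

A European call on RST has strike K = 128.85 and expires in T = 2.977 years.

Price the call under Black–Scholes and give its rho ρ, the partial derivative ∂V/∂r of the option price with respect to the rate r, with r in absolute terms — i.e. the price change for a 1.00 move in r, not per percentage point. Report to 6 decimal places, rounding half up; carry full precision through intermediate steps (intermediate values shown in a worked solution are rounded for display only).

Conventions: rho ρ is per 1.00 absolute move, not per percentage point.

σ√T = 0.5543·√2.977 = 0.956388
d₁ = (ln(S/K) + (r−q+σ²/2)T) / (σ√T) = (ln(102.72/128.85) + (0.0284−0.0062+0.5543²/2)·2.977) / 0.956388 = (-0.226642 + 0.523429) / 0.956388 = 0.310320
d₂ = d₁ − σ√T = 0.310320 − 0.956388 = -0.646068
e^{−rT} = 0.918929
e^{−qT} = 0.981712
N(d₁) = 0.621841,  N(d₂) = 0.259118
Call price V = S·e^{−qT}·N(d₁) − K·e^{−rT}·N(d₂) = 62.707374 − 30.680550 = 32.026823
ρ = K·T·e^{−rT}·N(d₂) = 91.335999

price = 32.026823
ρ = 91.335999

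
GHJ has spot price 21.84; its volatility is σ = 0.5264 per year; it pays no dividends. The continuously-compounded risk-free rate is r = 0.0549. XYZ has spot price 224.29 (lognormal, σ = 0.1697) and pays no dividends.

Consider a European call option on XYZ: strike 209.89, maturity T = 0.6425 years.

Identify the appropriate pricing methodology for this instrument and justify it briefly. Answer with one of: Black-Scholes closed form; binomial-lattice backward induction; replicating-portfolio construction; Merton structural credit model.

framework: Black-Scholes closed form

Key observation: with XYZ following a GBM at constant σ and r, the European call struck at 209.89 prices in closed form — nothing here needs a stepwise model or a balance sheet.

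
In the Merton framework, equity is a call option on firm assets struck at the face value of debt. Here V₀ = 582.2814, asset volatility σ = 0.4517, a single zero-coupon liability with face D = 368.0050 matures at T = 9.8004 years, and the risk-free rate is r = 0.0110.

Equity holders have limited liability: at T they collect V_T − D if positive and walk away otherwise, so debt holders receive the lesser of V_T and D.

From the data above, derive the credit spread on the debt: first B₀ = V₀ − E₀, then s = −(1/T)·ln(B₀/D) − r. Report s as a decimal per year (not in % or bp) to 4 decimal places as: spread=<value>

With assets at 582.2814 and a single debt payment of 368.0050 at 9.8004 years:
d₁ = [ln(V₀/D) + (r + σ²/2)T] / (σ√T)
   = [ln(582.2814/368.0050) + (0.0110 + 0.5·0.4517²)·9.8004] / (0.4517·√9.8004)
   = [0.458857 + 1.107606] / 1.414074 = 1.107767
d₂ = d₁ − σ√T = 1.107767 − 1.414074 = -0.306307
N(d₁) = 0.866019,  N(d₂) = 0.379686,  e^(−rT) = 0.897803
E₀ = V₀·N(d₁) − D·e^(−rT)·N(d₂)
   = 582.2814·0.866019 − 368.0050·0.897803·0.379686 = 378.819984
B₀ = V₀ − E₀ = 582.2814 − 378.819984 = 203.461416
spread = −(1/T)·ln(B₀/D) − r = −(1/9.8004)·ln(203.461416/368.0050) − 0.0110 = 0.04946897

spread=0.0495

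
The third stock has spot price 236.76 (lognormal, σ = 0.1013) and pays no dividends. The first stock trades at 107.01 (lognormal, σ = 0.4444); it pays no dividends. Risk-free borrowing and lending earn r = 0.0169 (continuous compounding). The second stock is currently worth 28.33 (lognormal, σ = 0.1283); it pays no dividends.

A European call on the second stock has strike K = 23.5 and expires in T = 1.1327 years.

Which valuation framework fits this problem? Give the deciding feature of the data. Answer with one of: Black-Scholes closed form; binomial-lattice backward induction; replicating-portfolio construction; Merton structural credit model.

Key observation: the instrument is a plain European call (strike 23.5) on a lognormal asset; the exact continuous-time formula applies directly.

framework: Black-Scholes closed form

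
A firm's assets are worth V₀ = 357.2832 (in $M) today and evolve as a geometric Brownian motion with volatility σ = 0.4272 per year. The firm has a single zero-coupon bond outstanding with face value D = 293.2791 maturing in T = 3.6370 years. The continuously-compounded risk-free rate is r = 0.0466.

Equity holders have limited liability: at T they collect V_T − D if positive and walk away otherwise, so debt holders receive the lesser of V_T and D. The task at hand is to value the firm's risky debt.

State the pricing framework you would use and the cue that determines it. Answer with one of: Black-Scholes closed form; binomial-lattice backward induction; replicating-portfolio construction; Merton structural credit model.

Key observation: the question is about default risk generated by asset-value dynamics against a debt face of 293.2791 — the structural framework prices exactly that.

framework: Merton structural credit model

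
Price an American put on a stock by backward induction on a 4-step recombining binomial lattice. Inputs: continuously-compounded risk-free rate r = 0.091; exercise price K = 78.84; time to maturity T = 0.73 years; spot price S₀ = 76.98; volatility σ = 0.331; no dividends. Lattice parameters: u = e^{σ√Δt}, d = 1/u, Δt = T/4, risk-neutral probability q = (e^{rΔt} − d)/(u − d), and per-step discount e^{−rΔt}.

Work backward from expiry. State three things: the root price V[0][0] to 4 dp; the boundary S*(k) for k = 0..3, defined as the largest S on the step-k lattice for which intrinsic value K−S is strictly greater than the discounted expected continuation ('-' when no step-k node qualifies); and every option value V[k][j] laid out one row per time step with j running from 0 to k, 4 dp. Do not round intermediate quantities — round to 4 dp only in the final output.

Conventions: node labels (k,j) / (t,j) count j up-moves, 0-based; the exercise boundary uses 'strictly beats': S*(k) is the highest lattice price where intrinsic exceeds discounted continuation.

price = 7.6090
boundary = - - 58.0172 66.8294
tree:
7.6090
12.8832 3.0559
20.8228 6.0749 0.4081
28.4730 12.0106 0.8713 0.0000
35.1144 20.8228 1.8600 0.0000 0.0000

Δt=0.18250  u=1.15189  d=0.86814  q=0.52373  discount=0.98353
step 4 (expiry): payoffs max(K−S,0) = 35.1144 20.8228 1.8600 0.0000 0.0000
step 3: (k=3,j=0): S=50.3670, K−S=28.4730, hold=27.1745 ⇒ V=28.4730 exercise | (k=3,j=1): S=66.8294, K−S=12.0106, hold=10.7121 ⇒ V=12.0106 exercise | (k=3,j=2): S=88.6724, K−S=0.0000, hold=0.8713 ⇒ V=0.8713 continue | (k=3,j=3): S=117.6549, K−S=0.0000, hold=0.0000 ⇒ V=0.0000 continue  boundary S*=66.8294
step 2: (k=2,j=0): S=58.0172, K−S=20.8228, hold=19.5243 ⇒ V=20.8228 exercise | (k=2,j=1): S=76.9800, K−S=1.8600, hold=6.0749 ⇒ V=6.0749 continue | (k=2,j=2): S=102.1408, K−S=0.0000, hold=0.4081 ⇒ V=0.4081 continue  boundary S*=58.0172
step 1: (k=1,j=0): S=66.8294, K−S=12.0106, hold=12.8832 ⇒ V=12.8832 continue | (k=1,j=1): S=88.6724, K−S=0.0000, hold=3.0559 ⇒ V=3.0559 continue  boundary S*=-
step 0: (k=0,j=0): S=76.9800, K−S=1.8600, hold=7.6090 ⇒ V=7.6090 continue  boundary S*=-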